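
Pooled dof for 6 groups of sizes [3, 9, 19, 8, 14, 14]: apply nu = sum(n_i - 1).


nu = sum_i (n_i - 1)
nu = ((3 - 1) + (9 - 1) + (19 - 1) + (8 - 1) + (14 - 1) + (14 - 1))
nu = 2 + 8 + 18 + 7 + 13 + 13
nu = 61

61


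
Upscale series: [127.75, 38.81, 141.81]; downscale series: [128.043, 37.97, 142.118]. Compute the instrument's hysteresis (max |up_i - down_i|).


|127.75 - 128.043| = 0.2930
|38.81 - 37.97| = 0.8400
|141.81 - 142.118| = 0.3080
hysteresis = max(diffs) = 0.8400

0.8400


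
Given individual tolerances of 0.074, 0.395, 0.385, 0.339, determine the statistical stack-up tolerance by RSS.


RSS = sqrt(0.074^2 + 0.395^2 + 0.385^2 + 0.339^2)
= sqrt(0.424647)
= 0.6516

0.6516


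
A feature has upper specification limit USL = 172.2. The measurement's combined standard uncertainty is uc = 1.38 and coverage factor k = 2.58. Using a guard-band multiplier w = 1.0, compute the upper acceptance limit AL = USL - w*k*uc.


U = k * uc = 2.58 * 1.38 = 3.5604
guard band g = w * U = 1.0 * 3.5604 = 3.5604
AL = USL - g = 172.2 - 3.5604
AL = 168.6396

168.6396


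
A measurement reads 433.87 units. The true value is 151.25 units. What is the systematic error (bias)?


Systematic error = measured - true
= 433.87 - 151.25
= 282.6200

282.6200


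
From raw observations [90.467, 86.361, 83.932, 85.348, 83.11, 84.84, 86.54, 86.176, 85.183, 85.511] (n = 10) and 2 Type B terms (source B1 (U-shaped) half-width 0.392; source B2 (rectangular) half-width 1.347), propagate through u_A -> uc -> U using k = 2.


mean = (90.467 + 86.361 + 83.932 + 85.348 + 83.11 + 84.84 + 86.54 + 86.176 + 85.183 + 85.511) / 10 = 85.7468
s = sqrt(sum((x - mean)^2)/(n-1)) = 1.9740517
u_A = s / sqrt(n) = 1.9740517 / sqrt(10) = 0.62424996
u_B1 = 0.392 / sqrt(2) = 0.27718586
u_B2 = 1.347 / sqrt(3) = 0.77769081
uc = sqrt(0.62424996^2 + 0.27718586^2 + 0.77769081^2) = 1.0350473
U = k * uc = 2 * 1.0350473
U = 2.0701

2.0701


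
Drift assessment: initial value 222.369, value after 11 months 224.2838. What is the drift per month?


rate = (v2 - v1) / months
= (224.2838 - 222.369) / 11
= 1.9148 / 11
= 0.1741

0.1741


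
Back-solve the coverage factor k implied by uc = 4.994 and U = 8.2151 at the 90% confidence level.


k = U / uc
k = 8.2151 / 4.994
k = 1.645

1.645


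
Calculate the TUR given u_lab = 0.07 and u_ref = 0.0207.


TUR = u_lab / u_ref
= 0.07 / 0.0207
= 3.3816

3.3816


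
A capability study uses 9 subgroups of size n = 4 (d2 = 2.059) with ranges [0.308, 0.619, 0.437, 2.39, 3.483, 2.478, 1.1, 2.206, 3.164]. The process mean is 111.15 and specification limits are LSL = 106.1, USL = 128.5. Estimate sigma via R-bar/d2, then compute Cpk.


R_bar = (0.308 + 0.619 + 0.437 + 2.39 + 3.483 + 2.478 + 1.1 + 2.206 + 3.164) / 9 = 1.7983333
sigma = R_bar / d2 = 1.7983333 / 2.059 = 0.87340131
Cp = (USL - LSL)/(6*sigma) = (128.5 - 106.1)/(6*0.87340131) = 4.2745
Cpu = (128.5 - 111.15)/(3*0.87340131) = 6.6216
Cpl = (111.15 - 106.1)/(3*0.87340131) = 1.9273
Cpk = min(Cpu, Cpl) = 1.9273

1.9273


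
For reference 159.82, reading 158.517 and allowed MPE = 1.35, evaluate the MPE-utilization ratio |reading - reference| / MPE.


e = indication - reference = 158.517 - 159.82 = -1.3030
|e| = 1.3030
ratio = |e| / MPE = 1.3030 / 1.35
ratio = 0.9652

0.9652


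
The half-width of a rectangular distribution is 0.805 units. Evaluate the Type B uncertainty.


u_B = half_width / sqrt(3)
u_B = 0.805 / 1.7320508
u_B = 0.4648

0.4648


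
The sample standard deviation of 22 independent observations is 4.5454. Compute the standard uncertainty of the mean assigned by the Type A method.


u_A = s / sqrt(n)
u_A = 4.5454 / sqrt(22)
u_A = 4.5454 / 4.6904158
u_A = 0.9691

0.9691


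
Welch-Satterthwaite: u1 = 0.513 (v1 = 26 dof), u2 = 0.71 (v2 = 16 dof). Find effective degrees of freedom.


uc = sqrt(u1^2 + u2^2) = sqrt(0.513^2 + 0.71^2) = 0.87593892
v_eff = uc^4 / (u1^4/v1 + u2^4/v2)
= 0.87593892^4 / (0.513^4/26 + 0.71^4/16)
= 0.58870171 / 0.018546067
v_eff = 31.7427

31.7427


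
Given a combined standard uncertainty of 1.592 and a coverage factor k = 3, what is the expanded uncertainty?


U = k * uc
U = 3 * 1.592
U = 4.7760

4.7760


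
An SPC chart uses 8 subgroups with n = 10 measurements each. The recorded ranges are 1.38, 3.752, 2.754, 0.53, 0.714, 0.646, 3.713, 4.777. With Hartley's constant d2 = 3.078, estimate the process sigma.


R_bar = (1.38 + 3.752 + 2.754 + 0.53 + 0.714 + 0.646 + 3.713 + 4.777) / 8
R_bar = 18.266 / 8 = 2.28325
sigma_hat = R_bar / d2 = 2.28325 / 3.078 = 0.7418

0.7418


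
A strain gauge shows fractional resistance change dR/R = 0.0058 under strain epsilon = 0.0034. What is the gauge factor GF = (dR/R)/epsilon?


GF = (dR/R) / epsilon
= 0.0058 / 0.0034
= 1.7059

1.7059


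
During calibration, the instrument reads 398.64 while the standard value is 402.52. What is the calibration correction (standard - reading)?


Correction = standard - reading
= 402.52 - 398.64
= 3.8800

3.8800


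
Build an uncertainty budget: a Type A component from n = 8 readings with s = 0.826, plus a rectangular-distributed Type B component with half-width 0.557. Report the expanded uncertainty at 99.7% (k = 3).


u_A = s / sqrt(n) = 0.826 / sqrt(8) = 0.2920351
u_B = half_width / sqrt(3) = 0.557 / sqrt(3) = 0.3215841
uc = sqrt(u_A^2 + u_B^2) = sqrt(0.2920351^2 + 0.3215841^2) = 0.43439709
U = k * uc = 3 * 0.43439709
U = 1.3032

1.3032


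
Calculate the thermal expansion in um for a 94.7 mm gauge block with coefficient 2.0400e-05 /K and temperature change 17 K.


dL = L * alpha * dT
= 94.7 * 2.0400e-05 * 17
= 0.0328420 mm
dL_um = 0.0328420 * 1000 = 32.8420 um

32.8420


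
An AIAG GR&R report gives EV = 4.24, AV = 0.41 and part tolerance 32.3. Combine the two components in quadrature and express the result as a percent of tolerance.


GRR = sqrt(EV^2 + AV^2) = sqrt(4.24^2 + 0.41^2) = 4.259777
%GRR = GRR / tol * 100 = 4.259777 / 32.3 * 100
%GRR = 13.1882

13.1882


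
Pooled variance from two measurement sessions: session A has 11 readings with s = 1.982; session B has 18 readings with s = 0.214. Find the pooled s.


s_p = sqrt(((n1-1)*s1^2 + (n2-1)*s2^2) / (n1+n2-2))
numerator = (11-1)*1.982^2 + (18-1)*0.214^2 = 39.28324 + 0.778532 = 40.061772
denominator = 11 + 18 - 2 = 27
s_p^2 = 40.061772 / 27 = 1.4837693
s_p = sqrt(1.4837693) = 1.2181

1.2181


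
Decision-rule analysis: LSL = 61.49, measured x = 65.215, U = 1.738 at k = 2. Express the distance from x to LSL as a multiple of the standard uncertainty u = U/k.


u = U / k = 1.738 / 2 = 0.869
margin = |LSL - x| = |61.49 - 65.215| = 3.725
z = margin / u = 3.725 / 0.869
z = 4.2865

4.2865


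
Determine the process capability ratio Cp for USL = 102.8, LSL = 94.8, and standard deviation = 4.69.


Cp = (USL - LSL) / (6 * sigma)
= (102.8 - 94.8) / (6 * 4.69)
= 8.0000 / 28.1400
= 0.2843

0.2843


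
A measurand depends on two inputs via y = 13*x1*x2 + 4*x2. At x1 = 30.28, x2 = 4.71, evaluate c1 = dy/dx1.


y = 13*x1*x2 + 4*x2
dy/dx1 = 13*x2
Evaluate at x2 = 4.71: c1 = 13 * 4.71
c1 = 61.2300

61.2300


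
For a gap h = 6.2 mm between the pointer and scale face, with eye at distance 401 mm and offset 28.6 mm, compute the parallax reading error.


error = h * offset / d
= 6.2 * 28.6 / 401
= 0.4422

0.4422


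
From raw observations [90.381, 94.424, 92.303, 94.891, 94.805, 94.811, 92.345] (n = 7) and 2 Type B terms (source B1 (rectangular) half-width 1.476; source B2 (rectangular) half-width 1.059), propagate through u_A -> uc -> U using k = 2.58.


mean = (90.381 + 94.424 + 92.303 + 94.891 + 94.805 + 94.811 + 92.345) / 7 = 93.42285714
s = sqrt(sum((x - mean)^2)/(n-1)) = 1.763696
u_A = s / sqrt(n) = 1.763696 / sqrt(7) = 0.66661443
u_B1 = 1.476 / sqrt(3) = 0.852169
u_B2 = 1.059 / sqrt(3) = 0.61141394
uc = sqrt(0.66661443^2 + 0.852169^2 + 0.61141394^2) = 1.2427364
U = k * uc = 2.58 * 1.2427364
U = 3.2063

3.2063


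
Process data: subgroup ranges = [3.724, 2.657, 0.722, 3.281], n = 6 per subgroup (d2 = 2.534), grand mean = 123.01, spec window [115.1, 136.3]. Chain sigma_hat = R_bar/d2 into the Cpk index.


R_bar = (3.724 + 2.657 + 0.722 + 3.281) / 4 = 2.596
sigma = R_bar / d2 = 2.596 / 2.534 = 1.0244672
Cp = (USL - LSL)/(6*sigma) = (136.3 - 115.1)/(6*1.0244672) = 3.4489
Cpu = (136.3 - 123.01)/(3*1.0244672) = 4.3242
Cpl = (123.01 - 115.1)/(3*1.0244672) = 2.5737
Cpk = min(Cpu, Cpl) = 2.5737

2.5737


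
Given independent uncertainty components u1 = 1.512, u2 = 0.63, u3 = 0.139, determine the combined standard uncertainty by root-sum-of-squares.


uc = sqrt(1.512^2 + 0.63^2 + 0.139^2)
uc = sqrt(2.702365)
uc = 1.6439

1.6439


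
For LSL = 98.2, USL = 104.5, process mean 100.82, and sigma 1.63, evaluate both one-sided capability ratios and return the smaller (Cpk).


Cpu = (USL - mean) / (3*sigma) = (104.5 - 100.82) / (3*1.63) = 0.7526
Cpl = (mean - LSL) / (3*sigma) = (100.82 - 98.2) / (3*1.63) = 0.5358
Cpk = min(Cpu, Cpl) = 0.5358

0.5358


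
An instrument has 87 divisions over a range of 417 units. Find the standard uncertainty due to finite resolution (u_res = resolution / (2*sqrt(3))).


resolution = range / divisions
resolution = 417 / 87 = 4.7931034
u_res = resolution / (2*sqrt(3))
u_res = 4.7931034 / 3.4641016
u_res = 1.3836

1.3836


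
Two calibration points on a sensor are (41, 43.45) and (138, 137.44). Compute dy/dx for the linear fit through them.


slope = (y2 - y1) / (x2 - x1)
= (137.44 - 43.45) / (138 - 41)
= 93.9900 / 97
= 0.9690

0.9690


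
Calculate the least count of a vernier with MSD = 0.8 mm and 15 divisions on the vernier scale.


LC = MSD / n_div
= 0.8 / 15
= 0.0533

0.0533


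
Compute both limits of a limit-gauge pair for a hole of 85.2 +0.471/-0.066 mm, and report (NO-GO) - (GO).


GO = nominal - lower_tol (smallest hole = maximum material condition)
GO = 85.2 - 0.066 = 85.134
NO-GO = nominal + upper_tol (largest hole = least material condition)
NO-GO = 85.2 + 0.471 = 85.671
spread = NO-GO - GO = 85.671 - 85.134 = 0.5370

0.5370


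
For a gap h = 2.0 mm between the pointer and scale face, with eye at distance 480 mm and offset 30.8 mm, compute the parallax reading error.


error = h * offset / d
= 2.0 * 30.8 / 480
= 0.1283

0.1283


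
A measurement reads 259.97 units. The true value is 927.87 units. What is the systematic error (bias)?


Systematic error = measured - true
= 259.97 - 927.87
= -667.9000

-667.9000


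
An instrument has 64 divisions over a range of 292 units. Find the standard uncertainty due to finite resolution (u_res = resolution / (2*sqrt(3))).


resolution = range / divisions
resolution = 292 / 64 = 4.5625
u_res = resolution / (2*sqrt(3))
u_res = 4.5625 / 3.4641016
u_res = 1.3171

1.3171


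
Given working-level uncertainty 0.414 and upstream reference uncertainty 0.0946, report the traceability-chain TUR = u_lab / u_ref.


TUR = u_lab / u_ref
= 0.414 / 0.0946
= 4.3763

4.3763


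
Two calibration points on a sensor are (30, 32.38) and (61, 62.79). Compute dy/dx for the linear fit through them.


slope = (y2 - y1) / (x2 - x1)
= (62.79 - 32.38) / (61 - 30)
= 30.4100 / 31
= 0.9810

0.9810


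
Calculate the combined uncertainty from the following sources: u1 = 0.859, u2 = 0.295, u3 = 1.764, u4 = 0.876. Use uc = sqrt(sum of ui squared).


uc = sqrt(0.859^2 + 0.295^2 + 1.764^2 + 0.876^2)
uc = sqrt(4.703978)
uc = 2.1689

2.1689


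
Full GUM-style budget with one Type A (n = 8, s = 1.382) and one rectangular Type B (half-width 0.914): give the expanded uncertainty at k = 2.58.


u_A = s / sqrt(n) = 1.382 / sqrt(8) = 0.48861079
u_B = half_width / sqrt(3) = 0.914 / sqrt(3) = 0.52769815
uc = sqrt(u_A^2 + u_B^2) = sqrt(0.48861079^2 + 0.52769815^2) = 0.71917025
U = k * uc = 2.58 * 0.71917025
U = 1.8555

1.8555


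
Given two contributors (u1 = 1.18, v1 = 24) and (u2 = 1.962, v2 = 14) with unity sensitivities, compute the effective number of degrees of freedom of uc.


uc = sqrt(u1^2 + u2^2) = sqrt(1.18^2 + 1.962^2) = 2.2895074
v_eff = uc^4 / (u1^4/v1 + u2^4/v2)
= 2.2895074^4 / (1.18^4/24 + 1.962^4/14)
= 27.47693 / 1.1392266
v_eff = 24.1189

24.1189


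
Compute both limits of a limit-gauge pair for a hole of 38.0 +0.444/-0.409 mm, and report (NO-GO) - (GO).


GO = nominal - lower_tol (smallest hole = maximum material condition)
GO = 38.0 - 0.409 = 37.591
NO-GO = nominal + upper_tol (largest hole = least material condition)
NO-GO = 38.0 + 0.444 = 38.444
spread = NO-GO - GO = 38.444 - 37.591 = 0.8530

0.8530


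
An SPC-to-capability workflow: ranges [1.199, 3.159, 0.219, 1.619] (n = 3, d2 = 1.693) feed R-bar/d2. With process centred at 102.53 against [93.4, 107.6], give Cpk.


R_bar = (1.199 + 3.159 + 0.219 + 1.619) / 4 = 1.549
sigma = R_bar / d2 = 1.549 / 1.693 = 0.91494389
Cp = (USL - LSL)/(6*sigma) = (107.6 - 93.4)/(6*0.91494389) = 2.5867
Cpu = (107.6 - 102.53)/(3*0.91494389) = 1.8471
Cpl = (102.53 - 93.4)/(3*0.91494389) = 3.3263
Cpk = min(Cpu, Cpl) = 1.8471

1.8471


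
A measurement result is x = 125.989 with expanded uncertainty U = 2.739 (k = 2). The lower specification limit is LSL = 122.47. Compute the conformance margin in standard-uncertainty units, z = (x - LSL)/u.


u = U / k = 2.739 / 2 = 1.3695
margin = |LSL - x| = |122.47 - 125.989| = 3.519
z = margin / u = 3.519 / 1.3695
z = 2.5696

2.5696


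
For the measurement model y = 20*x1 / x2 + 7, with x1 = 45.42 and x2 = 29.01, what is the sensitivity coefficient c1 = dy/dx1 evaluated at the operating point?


y = 20*x1 / x2 + 7
dy/dx1 = 20/x2
Evaluate at x2 = 29.01: c1 = 20 / 29.01
c1 = 0.6894

0.6894


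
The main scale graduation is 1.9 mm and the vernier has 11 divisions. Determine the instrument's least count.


LC = MSD / n_div
= 1.9 / 11
= 0.1727

0.1727


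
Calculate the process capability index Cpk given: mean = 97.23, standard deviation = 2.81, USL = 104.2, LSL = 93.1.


Cpu = (USL - mean) / (3*sigma) = (104.2 - 97.23) / (3*2.81) = 0.8268
Cpl = (mean - LSL) / (3*sigma) = (97.23 - 93.1) / (3*2.81) = 0.4899
Cpk = min(Cpu, Cpl) = 0.4899

0.4899


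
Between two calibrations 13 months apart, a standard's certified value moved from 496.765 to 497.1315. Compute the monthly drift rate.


rate = (v2 - v1) / months
= (497.1315 - 496.765) / 13
= 0.3665 / 13
= 0.0282

0.0282


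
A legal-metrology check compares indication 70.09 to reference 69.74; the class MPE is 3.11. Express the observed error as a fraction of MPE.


e = indication - reference = 70.09 - 69.74 = 0.3500
|e| = 0.3500
ratio = |e| / MPE = 0.3500 / 3.11
ratio = 0.1125

0.1125


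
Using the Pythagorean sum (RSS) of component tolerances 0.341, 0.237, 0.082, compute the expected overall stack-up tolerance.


RSS = sqrt(0.341^2 + 0.237^2 + 0.082^2)
= sqrt(0.179174)
= 0.4233

0.4233


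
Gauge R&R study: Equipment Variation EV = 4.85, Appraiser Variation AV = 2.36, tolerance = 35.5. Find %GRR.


GRR = sqrt(EV^2 + AV^2) = sqrt(4.85^2 + 2.36^2) = 5.3937093
%GRR = GRR / tol * 100 = 5.3937093 / 35.5 * 100
%GRR = 15.1935

15.1935


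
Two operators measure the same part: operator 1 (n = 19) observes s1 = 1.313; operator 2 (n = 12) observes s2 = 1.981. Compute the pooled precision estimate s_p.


s_p = sqrt(((n1-1)*s1^2 + (n2-1)*s2^2) / (n1+n2-2))
numerator = (19-1)*1.313^2 + (12-1)*1.981^2 = 31.031442 + 43.167971 = 74.199413
denominator = 19 + 12 - 2 = 29
s_p^2 = 74.199413 / 29 = 2.5586004
s_p = sqrt(2.5586004) = 1.5996

1.5996


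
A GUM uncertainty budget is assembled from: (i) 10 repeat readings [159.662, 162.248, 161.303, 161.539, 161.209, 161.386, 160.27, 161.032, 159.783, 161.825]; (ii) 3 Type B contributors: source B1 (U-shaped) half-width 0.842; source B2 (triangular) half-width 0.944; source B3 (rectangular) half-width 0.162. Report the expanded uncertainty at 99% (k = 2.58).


mean = (159.662 + 162.248 + 161.303 + 161.539 + 161.209 + 161.386 + 160.27 + 161.032 + 159.783 + 161.825) / 10 = 161.0257
s = sqrt(sum((x - mean)^2)/(n-1)) = 0.85711325
u_A = s / sqrt(n) = 0.85711325 / sqrt(10) = 0.27104301
u_B1 = 0.842 / sqrt(2) = 0.59538391
u_B2 = 0.944 / sqrt(6) = 0.38538639
u_B3 = 0.162 / sqrt(3) = 0.093530744
uc = sqrt(0.27104301^2 + 0.59538391^2 + 0.38538639^2 + 0.093530744^2) = 0.76499476
U = k * uc = 2.58 * 0.76499476
U = 1.9737

1.9737


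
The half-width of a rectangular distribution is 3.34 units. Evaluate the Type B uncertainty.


u_B = half_width / sqrt(3)
u_B = 3.34 / 1.7320508
u_B = 1.9283

1.9283


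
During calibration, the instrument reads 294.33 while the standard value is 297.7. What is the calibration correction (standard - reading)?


Correction = standard - reading
= 297.7 - 294.33
= 3.3700

3.3700


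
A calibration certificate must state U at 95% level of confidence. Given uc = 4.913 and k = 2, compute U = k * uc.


U = k * uc
U = 2 * 4.913
U = 9.8260

9.8260


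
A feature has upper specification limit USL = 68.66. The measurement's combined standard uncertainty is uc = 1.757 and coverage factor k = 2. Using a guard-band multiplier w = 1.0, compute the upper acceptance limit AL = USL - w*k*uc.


U = k * uc = 2 * 1.757 = 3.514
guard band g = w * U = 1.0 * 3.514 = 3.514
AL = USL - g = 68.66 - 3.514
AL = 65.1460

65.1460


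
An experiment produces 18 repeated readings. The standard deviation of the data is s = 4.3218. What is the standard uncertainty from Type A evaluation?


u_A = s / sqrt(n)
u_A = 4.3218 / sqrt(18)
u_A = 4.3218 / 4.2426407
u_A = 1.0187

1.0187


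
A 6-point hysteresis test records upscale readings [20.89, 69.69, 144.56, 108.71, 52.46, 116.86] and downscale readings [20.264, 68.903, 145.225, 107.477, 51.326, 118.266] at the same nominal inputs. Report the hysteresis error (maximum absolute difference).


|20.89 - 20.264| = 0.6260
|69.69 - 68.903| = 0.7870
|144.56 - 145.225| = 0.6650
|108.71 - 107.477| = 1.2330
|52.46 - 51.326| = 1.1340
|116.86 - 118.266| = 1.4060
hysteresis = max(diffs) = 1.4060

1.4060


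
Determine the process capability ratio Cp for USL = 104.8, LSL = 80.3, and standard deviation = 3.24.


Cp = (USL - LSL) / (6 * sigma)
= (104.8 - 80.3) / (6 * 3.24)
= 24.5000 / 19.4400
= 1.2603

1.2603


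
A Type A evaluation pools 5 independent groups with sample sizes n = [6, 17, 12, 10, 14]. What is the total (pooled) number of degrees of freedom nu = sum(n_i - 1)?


nu = sum_i (n_i - 1)
nu = ((6 - 1) + (17 - 1) + (12 - 1) + (10 - 1) + (14 - 1))
nu = 5 + 16 + 11 + 9 + 13
nu = 54

54


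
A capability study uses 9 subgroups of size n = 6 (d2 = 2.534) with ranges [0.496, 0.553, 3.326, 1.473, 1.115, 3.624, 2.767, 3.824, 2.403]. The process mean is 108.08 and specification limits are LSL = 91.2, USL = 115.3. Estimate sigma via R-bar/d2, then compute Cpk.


R_bar = (0.496 + 0.553 + 3.326 + 1.473 + 1.115 + 3.624 + 2.767 + 3.824 + 2.403) / 9 = 2.1756667
sigma = R_bar / d2 = 2.1756667 / 2.534 = 0.85858986
Cp = (USL - LSL)/(6*sigma) = (115.3 - 91.2)/(6*0.85858986) = 4.6782
Cpu = (115.3 - 108.08)/(3*0.85858986) = 2.8030
Cpl = (108.08 - 91.2)/(3*0.85858986) = 6.5534
Cpk = min(Cpu, Cpl) = 2.8030

2.8030


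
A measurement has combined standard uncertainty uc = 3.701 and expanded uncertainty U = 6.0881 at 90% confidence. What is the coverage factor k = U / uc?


k = U / uc
k = 6.0881 / 3.701
k = 1.645

1.645


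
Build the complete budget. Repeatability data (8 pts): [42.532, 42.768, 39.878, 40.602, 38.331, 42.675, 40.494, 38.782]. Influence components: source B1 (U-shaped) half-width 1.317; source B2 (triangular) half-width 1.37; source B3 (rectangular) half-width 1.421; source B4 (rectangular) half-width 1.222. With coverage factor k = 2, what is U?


mean = (42.532 + 42.768 + 39.878 + 40.602 + 38.331 + 42.675 + 40.494 + 38.782) / 8 = 40.75775
s = sqrt(sum((x - mean)^2)/(n-1)) = 1.7535841
u_A = s / sqrt(n) = 1.7535841 / sqrt(8) = 0.6199856
u_B1 = 1.317 / sqrt(2) = 0.93125963
u_B2 = 1.37 / sqrt(6) = 0.55930016
u_B3 = 1.421 / sqrt(3) = 0.82041473
u_B4 = 1.222 / sqrt(3) = 0.70552203
uc = sqrt(0.6199856^2 + 0.93125963^2 + 0.55930016^2 + 0.82041473^2 + 0.70552203^2) = 1.6538697
U = k * uc = 2 * 1.6538697
U = 3.3077

3.3077


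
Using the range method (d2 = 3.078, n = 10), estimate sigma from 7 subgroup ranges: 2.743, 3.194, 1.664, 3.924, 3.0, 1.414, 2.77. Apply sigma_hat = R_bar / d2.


R_bar = (2.743 + 3.194 + 1.664 + 3.924 + 3.0 + 1.414 + 2.77) / 7
R_bar = 18.709 / 7 = 2.6727143
sigma_hat = R_bar / d2 = 2.6727143 / 3.078 = 0.8683

0.8683


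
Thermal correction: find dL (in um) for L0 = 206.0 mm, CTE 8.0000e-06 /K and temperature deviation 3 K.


dL = L * alpha * dT
= 206.0 * 8.0000e-06 * 3
= 0.0049440 mm
dL_um = 0.0049440 * 1000 = 4.9440 um

4.9440


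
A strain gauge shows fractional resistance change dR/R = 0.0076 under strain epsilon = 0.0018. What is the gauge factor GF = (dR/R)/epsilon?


GF = (dR/R) / epsilon
= 0.0076 / 0.0018
= 4.2222

4.2222


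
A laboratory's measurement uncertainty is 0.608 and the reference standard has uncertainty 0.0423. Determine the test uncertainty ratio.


TUR = u_lab / u_ref
= 0.608 / 0.0423
= 14.3735

14.3735


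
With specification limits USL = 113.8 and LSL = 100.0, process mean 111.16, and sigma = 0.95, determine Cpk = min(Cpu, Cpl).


Cpu = (USL - mean) / (3*sigma) = (113.8 - 111.16) / (3*0.95) = 0.9263
Cpl = (mean - LSL) / (3*sigma) = (111.16 - 100.0) / (3*0.95) = 3.9158
Cpk = min(Cpu, Cpl) = 0.9263

0.9263


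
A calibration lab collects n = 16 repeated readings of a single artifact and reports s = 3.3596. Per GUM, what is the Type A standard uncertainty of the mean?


u_A = s / sqrt(n)
u_A = 3.3596 / sqrt(16)
u_A = 3.3596 / 4
u_A = 0.8399

0.8399


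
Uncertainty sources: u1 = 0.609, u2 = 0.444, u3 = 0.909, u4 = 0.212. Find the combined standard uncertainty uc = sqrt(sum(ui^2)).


uc = sqrt(0.609^2 + 0.444^2 + 0.909^2 + 0.212^2)
uc = sqrt(1.439242)
uc = 1.1997

1.1997


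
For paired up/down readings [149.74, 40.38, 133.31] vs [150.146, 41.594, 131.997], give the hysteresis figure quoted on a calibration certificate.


|149.74 - 150.146| = 0.4060
|40.38 - 41.594| = 1.2140
|133.31 - 131.997| = 1.3130
hysteresis = max(diffs) = 1.3130

1.3130


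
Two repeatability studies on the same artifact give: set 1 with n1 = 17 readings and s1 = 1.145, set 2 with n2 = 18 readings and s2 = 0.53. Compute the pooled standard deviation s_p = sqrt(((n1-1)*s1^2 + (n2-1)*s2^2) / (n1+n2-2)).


s_p = sqrt(((n1-1)*s1^2 + (n2-1)*s2^2) / (n1+n2-2))
numerator = (17-1)*1.145^2 + (18-1)*0.53^2 = 20.9764 + 4.7753 = 25.7517
denominator = 17 + 18 - 2 = 33
s_p^2 = 25.7517 / 33 = 0.78035455
s_p = sqrt(0.78035455) = 0.8834

0.8834


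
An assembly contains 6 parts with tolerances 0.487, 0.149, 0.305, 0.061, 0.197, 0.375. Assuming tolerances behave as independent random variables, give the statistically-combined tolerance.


RSS = sqrt(0.487^2 + 0.149^2 + 0.305^2 + 0.061^2 + 0.197^2 + 0.375^2)
= sqrt(0.53555)
= 0.7318

0.7318


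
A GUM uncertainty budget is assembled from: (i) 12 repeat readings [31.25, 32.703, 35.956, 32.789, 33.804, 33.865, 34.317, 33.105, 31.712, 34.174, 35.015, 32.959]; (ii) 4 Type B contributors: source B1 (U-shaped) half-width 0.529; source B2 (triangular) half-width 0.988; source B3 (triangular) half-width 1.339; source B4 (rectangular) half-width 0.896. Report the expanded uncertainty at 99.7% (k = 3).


mean = (31.25 + 32.703 + 35.956 + 32.789 + 33.804 + 33.865 + 34.317 + 33.105 + 31.712 + 34.174 + 35.015 + 32.959) / 12 = 33.47075
s = sqrt(sum((x - mean)^2)/(n-1)) = 1.3318879
u_A = s / sqrt(n) = 1.3318879 / sqrt(12) = 0.38448292
u_B1 = 0.529 / sqrt(2) = 0.37405949
u_B2 = 0.988 / sqrt(6) = 0.40334931
u_B3 = 1.339 / sqrt(6) = 0.54664446
u_B4 = 0.896 / sqrt(3) = 0.51730584
uc = sqrt(0.38448292^2 + 0.37405949^2 + 0.40334931^2 + 0.54664446^2 + 0.51730584^2) = 1.0083966
U = k * uc = 3 * 1.0083966
U = 3.0252

3.0252


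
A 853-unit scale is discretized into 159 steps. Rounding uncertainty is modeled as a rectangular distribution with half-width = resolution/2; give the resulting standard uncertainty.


resolution = range / divisions
resolution = 853 / 159 = 5.3647799
u_res = resolution / (2*sqrt(3))
u_res = 5.3647799 / 3.4641016
u_res = 1.5487

1.5487


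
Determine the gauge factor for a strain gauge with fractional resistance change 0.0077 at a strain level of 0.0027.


GF = (dR/R) / epsilon
= 0.0077 / 0.0027
= 2.8519

2.8519


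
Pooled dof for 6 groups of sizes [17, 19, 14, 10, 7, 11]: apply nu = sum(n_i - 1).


nu = sum_i (n_i - 1)
nu = ((17 - 1) + (19 - 1) + (14 - 1) + (10 - 1) + (7 - 1) + (11 - 1))
nu = 16 + 18 + 13 + 9 + 6 + 10
nu = 72

72


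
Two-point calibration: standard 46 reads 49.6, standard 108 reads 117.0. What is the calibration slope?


slope = (y2 - y1) / (x2 - x1)
= (117.0 - 49.6) / (108 - 46)
= 67.4000 / 62
= 1.0871

1.0871


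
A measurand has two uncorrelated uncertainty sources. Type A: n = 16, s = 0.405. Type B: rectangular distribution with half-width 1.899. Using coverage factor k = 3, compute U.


u_A = s / sqrt(n) = 0.405 / sqrt(16) = 0.10125
u_B = half_width / sqrt(3) = 1.899 / sqrt(3) = 1.0963882
uc = sqrt(u_A^2 + u_B^2) = sqrt(0.10125^2 + 1.0963882^2) = 1.1010534
U = k * uc = 3 * 1.1010534
U = 3.3032

3.3032


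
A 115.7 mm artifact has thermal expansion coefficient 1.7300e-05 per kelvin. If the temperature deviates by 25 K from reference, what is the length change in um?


dL = L * alpha * dT
= 115.7 * 1.7300e-05 * 25
= 0.0500403 mm
dL_um = 0.0500403 * 1000 = 50.0403 um

50.0403


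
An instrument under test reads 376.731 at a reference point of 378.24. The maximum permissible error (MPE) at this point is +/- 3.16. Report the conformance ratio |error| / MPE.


e = indication - reference = 376.731 - 378.24 = -1.5090
|e| = 1.5090
ratio = |e| / MPE = 1.5090 / 3.16
ratio = 0.4775

0.4775


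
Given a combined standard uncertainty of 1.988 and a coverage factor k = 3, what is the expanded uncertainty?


U = k * uc
U = 3 * 1.988
U = 5.9640

5.9640


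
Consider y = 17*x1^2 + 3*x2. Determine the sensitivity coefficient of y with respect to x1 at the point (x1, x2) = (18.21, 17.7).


y = 17*x1^2 + 3*x2
dy/dx1 = 2*17*x1
Evaluate at x1 = 18.21: c1 = 34 * 18.21
c1 = 619.1400

619.1400


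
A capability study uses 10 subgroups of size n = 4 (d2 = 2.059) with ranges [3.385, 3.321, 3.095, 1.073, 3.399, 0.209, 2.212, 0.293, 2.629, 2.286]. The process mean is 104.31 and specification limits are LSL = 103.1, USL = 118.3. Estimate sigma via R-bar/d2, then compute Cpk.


R_bar = (3.385 + 3.321 + 3.095 + 1.073 + 3.399 + 0.209 + 2.212 + 0.293 + 2.629 + 2.286) / 10 = 2.1902
sigma = R_bar / d2 = 2.1902 / 2.059 = 1.0637203
Cp = (USL - LSL)/(6*sigma) = (118.3 - 103.1)/(6*1.0637203) = 2.3816
Cpu = (118.3 - 104.31)/(3*1.0637203) = 4.3840
Cpl = (104.31 - 103.1)/(3*1.0637203) = 0.3792
Cpk = min(Cpu, Cpl) = 0.3792

0.3792


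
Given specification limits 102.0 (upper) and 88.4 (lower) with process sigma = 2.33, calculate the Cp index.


Cp = (USL - LSL) / (6 * sigma)
= (102.0 - 88.4) / (6 * 2.33)
= 13.6000 / 13.9800
= 0.9728

0.9728


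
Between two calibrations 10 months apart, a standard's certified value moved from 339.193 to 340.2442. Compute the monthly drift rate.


rate = (v2 - v1) / months
= (340.2442 - 339.193) / 10
= 1.0512 / 10
= 0.1051

0.1051


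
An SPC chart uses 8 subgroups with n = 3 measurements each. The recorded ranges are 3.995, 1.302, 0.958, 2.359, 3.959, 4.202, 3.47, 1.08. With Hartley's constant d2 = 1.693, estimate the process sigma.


R_bar = (3.995 + 1.302 + 0.958 + 2.359 + 3.959 + 4.202 + 3.47 + 1.08) / 8
R_bar = 21.325 / 8 = 2.665625
sigma_hat = R_bar / d2 = 2.665625 / 1.693 = 1.5745

1.5745


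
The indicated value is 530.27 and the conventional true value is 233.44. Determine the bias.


Systematic error = measured - true
= 530.27 - 233.44
= 296.8300

296.8300


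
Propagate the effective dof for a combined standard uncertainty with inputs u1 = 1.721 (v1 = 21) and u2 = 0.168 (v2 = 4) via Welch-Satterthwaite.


uc = sqrt(u1^2 + u2^2) = sqrt(1.721^2 + 0.168^2) = 1.7291804
v_eff = uc^4 / (u1^4/v1 + u2^4/v2)
= 1.7291804^4 / (1.721^4/21 + 0.168^4/4)
= 8.9404878 / 0.41793734
v_eff = 21.3919

21.3919


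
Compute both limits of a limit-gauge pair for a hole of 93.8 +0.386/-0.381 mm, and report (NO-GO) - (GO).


GO = nominal - lower_tol (smallest hole = maximum material condition)
GO = 93.8 - 0.381 = 93.419
NO-GO = nominal + upper_tol (largest hole = least material condition)
NO-GO = 93.8 + 0.386 = 94.186
spread = NO-GO - GO = 94.186 - 93.419 = 0.7670

0.7670


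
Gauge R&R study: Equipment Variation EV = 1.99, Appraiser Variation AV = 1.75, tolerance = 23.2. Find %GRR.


GRR = sqrt(EV^2 + AV^2) = sqrt(1.99^2 + 1.75^2) = 2.6500189
%GRR = GRR / tol * 100 = 2.6500189 / 23.2 * 100
%GRR = 11.4225

11.4225


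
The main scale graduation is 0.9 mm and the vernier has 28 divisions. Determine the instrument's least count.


LC = MSD / n_div
= 0.9 / 28
= 0.0321

0.0321


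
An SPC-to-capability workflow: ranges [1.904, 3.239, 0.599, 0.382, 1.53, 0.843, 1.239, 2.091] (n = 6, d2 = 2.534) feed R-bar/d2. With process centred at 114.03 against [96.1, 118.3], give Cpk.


R_bar = (1.904 + 3.239 + 0.599 + 0.382 + 1.53 + 0.843 + 1.239 + 2.091) / 8 = 1.478375
sigma = R_bar / d2 = 1.478375 / 2.534 = 0.58341555
Cp = (USL - LSL)/(6*sigma) = (118.3 - 96.1)/(6*0.58341555) = 6.3420
Cpu = (118.3 - 114.03)/(3*0.58341555) = 2.4397
Cpl = (114.03 - 96.1)/(3*0.58341555) = 10.2443
Cpk = min(Cpu, Cpl) = 2.4397

2.4397


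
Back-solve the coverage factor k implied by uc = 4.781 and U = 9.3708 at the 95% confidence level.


k = U / uc
k = 9.3708 / 4.781
k = 1.96

1.96


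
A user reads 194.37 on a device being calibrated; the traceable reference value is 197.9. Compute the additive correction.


Correction = standard - reading
= 197.9 - 194.37
= 3.5300

3.5300


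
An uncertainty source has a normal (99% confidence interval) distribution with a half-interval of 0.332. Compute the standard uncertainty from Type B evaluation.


u_B = half_width / 2.576
u_B = 0.332 / 2.576
u_B = 0.1289

0.1289


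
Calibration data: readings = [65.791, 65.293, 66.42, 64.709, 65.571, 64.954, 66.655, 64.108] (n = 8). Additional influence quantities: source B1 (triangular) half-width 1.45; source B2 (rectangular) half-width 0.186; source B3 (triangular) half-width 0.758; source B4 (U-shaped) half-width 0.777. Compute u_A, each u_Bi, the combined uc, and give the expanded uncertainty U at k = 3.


mean = (65.791 + 65.293 + 66.42 + 64.709 + 65.571 + 64.954 + 66.655 + 64.108) / 8 = 65.437625
s = sqrt(sum((x - mean)^2)/(n-1)) = 0.85718242
u_A = s / sqrt(n) = 0.85718242 / sqrt(8) = 0.30305975
u_B1 = 1.45 / sqrt(6) = 0.59196002
u_B2 = 0.186 / sqrt(3) = 0.10738715
u_B3 = 0.758 / sqrt(6) = 0.3094522
u_B4 = 0.777 / sqrt(2) = 0.54942197
uc = sqrt(0.30305975^2 + 0.59196002^2 + 0.10738715^2 + 0.3094522^2 + 0.54942197^2) = 0.92272371
U = k * uc = 3 * 0.92272371
U = 2.7682

2.7682


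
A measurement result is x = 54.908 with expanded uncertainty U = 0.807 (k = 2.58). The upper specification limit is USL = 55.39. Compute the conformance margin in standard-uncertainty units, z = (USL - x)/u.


u = U / k = 0.807 / 2.58 = 0.3127907
margin = |USL - x| = |55.39 - 54.908| = 0.482
z = margin / u = 0.482 / 0.3127907
z = 1.5410

1.5410


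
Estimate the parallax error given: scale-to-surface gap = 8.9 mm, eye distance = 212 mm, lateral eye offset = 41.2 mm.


error = h * offset / d
= 8.9 * 41.2 / 212
= 1.7296

1.7296


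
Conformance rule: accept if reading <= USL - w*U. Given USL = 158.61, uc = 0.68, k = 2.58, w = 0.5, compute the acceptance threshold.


U = k * uc = 2.58 * 0.68 = 1.7544
guard band g = w * U = 0.5 * 1.7544 = 0.8772
AL = USL - g = 158.61 - 0.8772
AL = 157.7328

157.7328


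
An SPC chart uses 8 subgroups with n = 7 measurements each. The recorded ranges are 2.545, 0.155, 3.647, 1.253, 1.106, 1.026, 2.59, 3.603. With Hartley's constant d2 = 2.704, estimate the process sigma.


R_bar = (2.545 + 0.155 + 3.647 + 1.253 + 1.106 + 1.026 + 2.59 + 3.603) / 8
R_bar = 15.925 / 8 = 1.990625
sigma_hat = R_bar / d2 = 1.990625 / 2.704 = 0.7362

0.7362


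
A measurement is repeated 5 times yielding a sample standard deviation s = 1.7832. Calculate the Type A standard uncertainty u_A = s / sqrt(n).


u_A = s / sqrt(n)
u_A = 1.7832 / sqrt(5)
u_A = 1.7832 / 2.236068
u_A = 0.7975

0.7975


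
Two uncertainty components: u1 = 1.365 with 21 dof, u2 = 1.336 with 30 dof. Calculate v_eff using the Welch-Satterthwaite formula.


uc = sqrt(u1^2 + u2^2) = sqrt(1.365^2 + 1.336^2) = 1.9100055
v_eff = uc^4 / (u1^4/v1 + u2^4/v2)
= 1.9100055^4 / (1.365^4/21 + 1.336^4/30)
= 13.308787 / 0.27150976
v_eff = 49.0177

49.0177


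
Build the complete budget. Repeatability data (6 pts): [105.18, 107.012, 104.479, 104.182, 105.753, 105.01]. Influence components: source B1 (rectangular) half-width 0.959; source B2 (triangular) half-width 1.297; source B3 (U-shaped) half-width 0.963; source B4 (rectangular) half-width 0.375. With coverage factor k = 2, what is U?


mean = (105.18 + 107.012 + 104.479 + 104.182 + 105.753 + 105.01) / 6 = 105.2693333
s = sqrt(sum((x - mean)^2)/(n-1)) = 1.0151823
u_A = s / sqrt(n) = 1.0151823 / sqrt(6) = 0.41444644
u_B1 = 0.959 / sqrt(3) = 0.55367891
u_B2 = 1.297 / sqrt(6) = 0.52949803
u_B3 = 0.963 / sqrt(2) = 0.68094383
u_B4 = 0.375 / sqrt(3) = 0.21650635
uc = sqrt(0.41444644^2 + 0.55367891^2 + 0.52949803^2 + 0.68094383^2 + 0.21650635^2) = 1.1266117
U = k * uc = 2 * 1.1266117
U = 2.2532

2.2532


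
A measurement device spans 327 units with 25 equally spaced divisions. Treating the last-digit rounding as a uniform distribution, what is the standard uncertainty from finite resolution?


resolution = range / divisions
resolution = 327 / 25 = 13.08
u_res = resolution / (2*sqrt(3))
u_res = 13.08 / 3.4641016
u_res = 3.7759

3.7759


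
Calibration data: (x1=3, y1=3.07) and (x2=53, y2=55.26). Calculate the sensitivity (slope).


slope = (y2 - y1) / (x2 - x1)
= (55.26 - 3.07) / (53 - 3)
= 52.1900 / 50
= 1.0438

1.0438


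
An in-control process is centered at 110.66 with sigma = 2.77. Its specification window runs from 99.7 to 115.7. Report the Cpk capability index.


Cpu = (USL - mean) / (3*sigma) = (115.7 - 110.66) / (3*2.77) = 0.6065
Cpl = (mean - LSL) / (3*sigma) = (110.66 - 99.7) / (3*2.77) = 1.3189
Cpk = min(Cpu, Cpl) = 0.6065

0.6065


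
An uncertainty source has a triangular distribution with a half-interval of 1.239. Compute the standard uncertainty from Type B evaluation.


u_B = half_width / sqrt(6)
u_B = 1.239 / 2.4494897
u_B = 0.5058

0.5058


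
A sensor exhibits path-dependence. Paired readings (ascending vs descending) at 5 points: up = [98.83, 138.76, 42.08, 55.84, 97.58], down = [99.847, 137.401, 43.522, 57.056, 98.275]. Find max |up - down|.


|98.83 - 99.847| = 1.0170
|138.76 - 137.401| = 1.3590
|42.08 - 43.522| = 1.4420
|55.84 - 57.056| = 1.2160
|97.58 - 98.275| = 0.6950
hysteresis = max(diffs) = 1.4420

1.4420


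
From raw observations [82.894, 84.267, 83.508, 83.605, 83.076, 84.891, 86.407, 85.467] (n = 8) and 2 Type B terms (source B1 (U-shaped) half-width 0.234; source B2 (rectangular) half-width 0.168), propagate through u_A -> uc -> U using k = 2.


mean = (82.894 + 84.267 + 83.508 + 83.605 + 83.076 + 84.891 + 86.407 + 85.467) / 8 = 84.264375
s = sqrt(sum((x - mean)^2)/(n-1)) = 1.2379047
u_A = s / sqrt(n) = 1.2379047 / sqrt(8) = 0.4376654
u_B1 = 0.234 / sqrt(2) = 0.16546299
u_B2 = 0.168 / sqrt(3) = 0.096994845
uc = sqrt(0.4376654^2 + 0.16546299^2 + 0.096994845^2) = 0.47784621
U = k * uc = 2 * 0.47784621
U = 0.9557

0.9557


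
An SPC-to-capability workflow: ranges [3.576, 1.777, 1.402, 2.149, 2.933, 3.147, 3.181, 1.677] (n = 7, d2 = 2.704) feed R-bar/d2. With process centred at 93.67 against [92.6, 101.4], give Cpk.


R_bar = (3.576 + 1.777 + 1.402 + 2.149 + 2.933 + 3.147 + 3.181 + 1.677) / 8 = 2.48025
sigma = R_bar / d2 = 2.48025 / 2.704 = 0.91725222
Cp = (USL - LSL)/(6*sigma) = (101.4 - 92.6)/(6*0.91725222) = 1.5990
Cpu = (101.4 - 93.67)/(3*0.91725222) = 2.8091
Cpl = (93.67 - 92.6)/(3*0.91725222) = 0.3888
Cpk = min(Cpu, Cpl) = 0.3888

0.3888


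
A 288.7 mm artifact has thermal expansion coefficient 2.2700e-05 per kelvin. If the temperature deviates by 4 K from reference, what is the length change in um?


dL = L * alpha * dT
= 288.7 * 2.2700e-05 * 4
= 0.0262140 mm
dL_um = 0.0262140 * 1000 = 26.2140 um

26.2140


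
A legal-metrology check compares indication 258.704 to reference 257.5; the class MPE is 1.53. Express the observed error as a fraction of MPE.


e = indication - reference = 258.704 - 257.5 = 1.2040
|e| = 1.2040
ratio = |e| / MPE = 1.2040 / 1.53
ratio = 0.7869

0.7869


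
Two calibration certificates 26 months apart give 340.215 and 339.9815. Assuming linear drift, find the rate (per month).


rate = (v2 - v1) / months
= (339.9815 - 340.215) / 26
= -0.2335 / 26
= -0.0090

-0.0090


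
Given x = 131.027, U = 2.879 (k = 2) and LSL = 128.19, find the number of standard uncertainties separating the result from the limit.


u = U / k = 2.879 / 2 = 1.4395
margin = |LSL - x| = |128.19 - 131.027| = 2.837
z = margin / u = 2.837 / 1.4395
z = 1.9708

1.9708


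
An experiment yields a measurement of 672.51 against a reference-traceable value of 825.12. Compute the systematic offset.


Systematic error = measured - true
= 672.51 - 825.12
= -152.6100

-152.6100


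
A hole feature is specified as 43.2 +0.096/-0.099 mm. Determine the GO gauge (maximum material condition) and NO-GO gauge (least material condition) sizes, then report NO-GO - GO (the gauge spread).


GO = nominal - lower_tol (smallest hole = maximum material condition)
GO = 43.2 - 0.099 = 43.101
NO-GO = nominal + upper_tol (largest hole = least material condition)
NO-GO = 43.2 + 0.096 = 43.296
spread = NO-GO - GO = 43.296 - 43.101 = 0.1950

0.1950


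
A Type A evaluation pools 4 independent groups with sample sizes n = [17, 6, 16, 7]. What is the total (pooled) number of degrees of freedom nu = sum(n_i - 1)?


nu = sum_i (n_i - 1)
nu = ((17 - 1) + (6 - 1) + (16 - 1) + (7 - 1))
nu = 16 + 5 + 15 + 6
nu = 42

42


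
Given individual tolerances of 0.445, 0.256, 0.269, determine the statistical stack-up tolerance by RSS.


RSS = sqrt(0.445^2 + 0.256^2 + 0.269^2)
= sqrt(0.335922)
= 0.5796

0.5796


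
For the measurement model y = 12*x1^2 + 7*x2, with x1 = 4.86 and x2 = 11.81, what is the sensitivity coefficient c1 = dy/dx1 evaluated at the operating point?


y = 12*x1^2 + 7*x2
dy/dx1 = 2*12*x1
Evaluate at x1 = 4.86: c1 = 24 * 4.86
c1 = 116.6400

116.6400


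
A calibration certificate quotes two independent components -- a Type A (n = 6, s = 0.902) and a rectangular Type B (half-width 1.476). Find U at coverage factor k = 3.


u_A = s / sqrt(n) = 0.902 / sqrt(6) = 0.36823996
u_B = half_width / sqrt(3) = 1.476 / sqrt(3) = 0.852169
uc = sqrt(u_A^2 + u_B^2) = sqrt(0.36823996^2 + 0.852169^2) = 0.92832789
U = k * uc = 3 * 0.92832789
U = 2.7850

2.7850


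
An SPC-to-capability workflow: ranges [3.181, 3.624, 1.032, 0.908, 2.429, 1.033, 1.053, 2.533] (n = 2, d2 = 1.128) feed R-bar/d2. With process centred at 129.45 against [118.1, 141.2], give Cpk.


R_bar = (3.181 + 3.624 + 1.032 + 0.908 + 2.429 + 1.033 + 1.053 + 2.533) / 8 = 1.974125
sigma = R_bar / d2 = 1.974125 / 1.128 = 1.7501108
Cp = (USL - LSL)/(6*sigma) = (141.2 - 118.1)/(6*1.7501108) = 2.1999
Cpu = (141.2 - 129.45)/(3*1.7501108) = 2.2380
Cpl = (129.45 - 118.1)/(3*1.7501108) = 2.1618
Cpk = min(Cpu, Cpl) = 2.1618

2.1618


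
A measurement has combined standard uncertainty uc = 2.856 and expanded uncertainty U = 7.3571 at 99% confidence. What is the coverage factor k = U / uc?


k = U / uc
k = 7.3571 / 2.856
k = 2.576

2.576
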